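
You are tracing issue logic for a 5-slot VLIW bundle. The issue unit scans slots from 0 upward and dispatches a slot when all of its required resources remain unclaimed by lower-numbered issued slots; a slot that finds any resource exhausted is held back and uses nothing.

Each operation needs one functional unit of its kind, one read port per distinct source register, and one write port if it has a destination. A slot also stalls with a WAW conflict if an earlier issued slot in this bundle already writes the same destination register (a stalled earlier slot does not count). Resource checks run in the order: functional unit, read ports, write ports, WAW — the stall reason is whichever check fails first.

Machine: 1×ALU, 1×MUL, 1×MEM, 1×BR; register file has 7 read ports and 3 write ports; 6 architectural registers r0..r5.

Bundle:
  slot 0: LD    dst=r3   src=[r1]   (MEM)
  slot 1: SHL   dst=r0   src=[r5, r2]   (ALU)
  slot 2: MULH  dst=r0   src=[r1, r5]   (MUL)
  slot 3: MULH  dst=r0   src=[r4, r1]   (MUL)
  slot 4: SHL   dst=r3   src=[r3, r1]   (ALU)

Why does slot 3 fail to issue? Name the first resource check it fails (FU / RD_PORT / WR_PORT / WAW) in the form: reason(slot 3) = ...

reason(slot 3) = WAW

[0] MEM needs rd=1 wr=1: ok; after: ALU=1 MUL=1 MEM=0 BR=1, R=6, W=2
[1] ALU needs rd=2 wr=1: ok; after: ALU=0 MUL=1 MEM=0 BR=1, R=4, W=1
[2] MUL needs rd=2 wr=1: WAW; after: ALU=0 MUL=1 MEM=0 BR=1, R=4, W=1
[3] MUL needs rd=2 wr=1: WAW; after: ALU=0 MUL=1 MEM=0 BR=1, R=4, W=1
[4] ALU needs rd=2 wr=1: FU; after: ALU=0 MUL=1 MEM=0 BR=1, R=4, W=1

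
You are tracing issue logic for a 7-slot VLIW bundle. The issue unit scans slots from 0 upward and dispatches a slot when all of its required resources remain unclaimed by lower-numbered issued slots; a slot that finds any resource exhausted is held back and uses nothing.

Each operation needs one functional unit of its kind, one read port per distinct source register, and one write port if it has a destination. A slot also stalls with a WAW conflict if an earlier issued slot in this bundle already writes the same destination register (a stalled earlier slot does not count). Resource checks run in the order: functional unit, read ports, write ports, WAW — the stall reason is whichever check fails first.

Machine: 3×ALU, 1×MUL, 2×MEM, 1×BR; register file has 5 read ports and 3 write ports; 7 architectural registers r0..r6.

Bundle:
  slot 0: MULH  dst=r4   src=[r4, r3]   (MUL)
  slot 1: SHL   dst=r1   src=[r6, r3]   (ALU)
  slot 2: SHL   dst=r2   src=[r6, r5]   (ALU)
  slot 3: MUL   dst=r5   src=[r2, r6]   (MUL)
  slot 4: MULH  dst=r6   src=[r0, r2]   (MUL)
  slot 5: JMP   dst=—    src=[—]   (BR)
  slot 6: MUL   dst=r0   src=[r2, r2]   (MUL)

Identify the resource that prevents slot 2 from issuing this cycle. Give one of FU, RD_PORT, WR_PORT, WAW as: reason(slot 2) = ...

reason(slot 2) = RD_PORT

slot 0 (MUL): ISSUE — free A3,Mu0,Ld2,B1 rp3 wp2
slot 1 (ALU): ISSUE — free A2,Mu0,Ld2,B1 rp1 wp1
slot 2 (ALU): stall RD_PORT — free A2,Mu0,Ld2,B1 rp1 wp1
slot 3 (MUL): stall FU — free A2,Mu0,Ld2,B1 rp1 wp1
slot 4 (MUL): stall FU — free A2,Mu0,Ld2,B1 rp1 wp1
slot 5 (BR): ISSUE — free A2,Mu0,Ld2,B0 rp1 wp1
slot 6 (MUL): stall FU — free A2,Mu0,Ld2,B0 rp1 wp1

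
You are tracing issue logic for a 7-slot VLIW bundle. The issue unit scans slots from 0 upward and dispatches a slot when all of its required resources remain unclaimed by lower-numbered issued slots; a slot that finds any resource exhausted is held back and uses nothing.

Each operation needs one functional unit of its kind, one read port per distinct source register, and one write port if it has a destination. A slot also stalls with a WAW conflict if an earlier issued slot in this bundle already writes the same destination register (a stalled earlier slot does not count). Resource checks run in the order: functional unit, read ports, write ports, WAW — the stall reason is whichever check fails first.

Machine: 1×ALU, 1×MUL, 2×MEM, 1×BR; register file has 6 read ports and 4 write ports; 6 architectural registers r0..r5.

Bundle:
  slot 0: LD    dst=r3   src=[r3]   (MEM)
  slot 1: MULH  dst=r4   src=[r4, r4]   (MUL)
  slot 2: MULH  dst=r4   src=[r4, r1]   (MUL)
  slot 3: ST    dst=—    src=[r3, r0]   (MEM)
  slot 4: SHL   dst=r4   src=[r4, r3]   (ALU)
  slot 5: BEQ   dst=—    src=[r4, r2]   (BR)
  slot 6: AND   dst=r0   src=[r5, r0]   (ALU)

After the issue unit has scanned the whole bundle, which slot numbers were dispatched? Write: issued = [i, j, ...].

issued = [0, 1, 3, 5]

  0. MEM→r3 ⇒ go  {1A/1Mu/1Ld/1B | 5r 3w}
  1. MUL→r4 ⇒ go  {1A/0Mu/1Ld/1B | 4r 2w}
  2. MUL→r4 ⇒ no(FU)  {1A/0Mu/1Ld/1B | 4r 2w}
  3. MEM ⇒ go  {1A/0Mu/0Ld/1B | 2r 2w}
  4. ALU→r4 ⇒ no(WAW)  {1A/0Mu/0Ld/1B | 2r 2w}
  5. BR ⇒ go  {1A/0Mu/0Ld/0B | 0r 2w}
  6. ALU→r0 ⇒ no(RD_PORT)  {1A/0Mu/0Ld/0B | 0r 2w}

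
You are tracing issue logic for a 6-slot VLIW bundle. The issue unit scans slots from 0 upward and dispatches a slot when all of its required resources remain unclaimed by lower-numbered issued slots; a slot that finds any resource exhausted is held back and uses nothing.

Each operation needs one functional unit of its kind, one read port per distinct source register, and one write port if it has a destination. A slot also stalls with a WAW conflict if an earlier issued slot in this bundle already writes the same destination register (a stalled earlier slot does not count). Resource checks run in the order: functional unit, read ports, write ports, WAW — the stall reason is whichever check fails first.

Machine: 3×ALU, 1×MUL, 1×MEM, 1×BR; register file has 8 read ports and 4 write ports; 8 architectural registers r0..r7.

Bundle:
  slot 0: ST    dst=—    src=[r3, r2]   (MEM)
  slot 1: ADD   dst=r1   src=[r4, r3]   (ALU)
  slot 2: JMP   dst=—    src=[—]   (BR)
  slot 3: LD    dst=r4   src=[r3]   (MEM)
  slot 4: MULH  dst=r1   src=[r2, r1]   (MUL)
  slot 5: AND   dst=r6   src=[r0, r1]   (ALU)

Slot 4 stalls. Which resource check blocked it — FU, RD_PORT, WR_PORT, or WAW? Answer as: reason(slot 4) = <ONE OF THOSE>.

reason(slot 4) = WAW

(0) want 1×MEM +2rd +0wr — yes → AL3|MU1|ME0|BR1|rd6|wr4
(1) want 1×ALU +2rd +1wr — yes → AL2|MU1|ME0|BR1|rd4|wr3
(2) want 1×BR +0rd +0wr — yes → AL2|MU1|ME0|BR0|rd4|wr3
(3) want 1×MEM +1rd +1wr — FU → AL2|MU1|ME0|BR0|rd4|wr3
(4) want 1×MUL +2rd +1wr — WAW → AL2|MU1|ME0|BR0|rd4|wr3
(5) want 1×ALU +2rd +1wr — yes → AL1|MU1|ME0|BR0|rd2|wr2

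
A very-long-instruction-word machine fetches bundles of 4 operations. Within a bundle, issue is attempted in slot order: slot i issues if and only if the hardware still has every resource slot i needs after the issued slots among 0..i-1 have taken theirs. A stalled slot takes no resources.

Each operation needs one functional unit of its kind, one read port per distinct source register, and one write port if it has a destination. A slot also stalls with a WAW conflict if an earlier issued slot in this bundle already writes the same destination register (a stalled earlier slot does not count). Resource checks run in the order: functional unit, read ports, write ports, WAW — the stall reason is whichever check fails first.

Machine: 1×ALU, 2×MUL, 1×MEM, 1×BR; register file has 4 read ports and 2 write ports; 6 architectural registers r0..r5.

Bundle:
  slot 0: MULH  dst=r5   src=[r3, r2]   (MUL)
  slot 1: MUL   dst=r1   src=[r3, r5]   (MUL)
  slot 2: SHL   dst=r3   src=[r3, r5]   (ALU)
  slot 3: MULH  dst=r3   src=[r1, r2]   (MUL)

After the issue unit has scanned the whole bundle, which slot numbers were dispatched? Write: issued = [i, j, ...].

issued = [0, 1]

slot 0 (MUL): ISSUE — free A1,Mu1,Ld1,B1 rp2 wp1
slot 1 (MUL): ISSUE — free A1,Mu0,Ld1,B1 rp0 wp0
slot 2 (ALU): stall RD_PORT — free A1,Mu0,Ld1,B1 rp0 wp0
slot 3 (MUL): stall FU — free A1,Mu0,Ld1,B1 rp0 wp0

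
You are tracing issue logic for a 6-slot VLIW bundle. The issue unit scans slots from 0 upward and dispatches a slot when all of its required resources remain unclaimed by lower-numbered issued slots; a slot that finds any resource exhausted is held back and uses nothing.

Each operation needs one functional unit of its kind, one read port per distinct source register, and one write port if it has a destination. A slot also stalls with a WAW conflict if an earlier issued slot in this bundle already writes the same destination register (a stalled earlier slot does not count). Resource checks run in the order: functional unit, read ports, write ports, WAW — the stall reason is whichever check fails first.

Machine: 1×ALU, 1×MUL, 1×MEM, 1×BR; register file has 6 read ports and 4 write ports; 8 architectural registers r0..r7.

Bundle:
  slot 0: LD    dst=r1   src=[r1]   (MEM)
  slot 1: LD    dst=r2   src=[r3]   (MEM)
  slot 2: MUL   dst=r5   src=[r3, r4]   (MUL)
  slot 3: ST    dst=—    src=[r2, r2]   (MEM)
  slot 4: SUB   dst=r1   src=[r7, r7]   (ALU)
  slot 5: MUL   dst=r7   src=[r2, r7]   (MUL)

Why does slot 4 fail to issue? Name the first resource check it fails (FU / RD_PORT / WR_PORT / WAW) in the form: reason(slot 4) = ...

[0] MEM needs rd=1 wr=1: ok; after: ALU=1 MUL=1 MEM=0 BR=1, R=5, W=3
[1] MEM needs rd=1 wr=1: FU; after: ALU=1 MUL=1 MEM=0 BR=1, R=5, W=3
[2] MUL needs rd=2 wr=1: ok; after: ALU=1 MUL=0 MEM=0 BR=1, R=3, W=2
[3] MEM needs rd=1 wr=0: FU; after: ALU=1 MUL=0 MEM=0 BR=1, R=3, W=2
[4] ALU needs rd=1 wr=1: WAW; after: ALU=1 MUL=0 MEM=0 BR=1, R=3, W=2
[5] MUL needs rd=2 wr=1: FU; after: ALU=1 MUL=0 MEM=0 BR=1, R=3, W=2

reason(slot 4) = WAW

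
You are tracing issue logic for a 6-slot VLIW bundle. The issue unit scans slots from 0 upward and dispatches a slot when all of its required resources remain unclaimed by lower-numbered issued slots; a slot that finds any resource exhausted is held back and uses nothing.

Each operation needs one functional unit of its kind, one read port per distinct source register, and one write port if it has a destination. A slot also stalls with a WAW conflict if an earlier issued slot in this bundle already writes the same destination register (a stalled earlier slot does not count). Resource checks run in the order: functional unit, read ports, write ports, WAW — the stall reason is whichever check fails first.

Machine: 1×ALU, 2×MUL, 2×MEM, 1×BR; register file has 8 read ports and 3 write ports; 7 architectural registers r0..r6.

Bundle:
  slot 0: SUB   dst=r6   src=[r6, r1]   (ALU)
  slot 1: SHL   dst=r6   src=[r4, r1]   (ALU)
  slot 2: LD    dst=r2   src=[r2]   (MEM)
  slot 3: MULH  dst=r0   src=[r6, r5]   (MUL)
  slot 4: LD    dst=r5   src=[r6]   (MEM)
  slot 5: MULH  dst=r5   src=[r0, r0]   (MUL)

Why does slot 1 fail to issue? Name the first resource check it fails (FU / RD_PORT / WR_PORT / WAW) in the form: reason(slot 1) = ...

#0 ALU src=r6,r1 dispatched  <A:0 Mu:2 Ld:2 B:1 rd:6 wr:2>
#1 ALU src=r4,r1 held:FU  <A:0 Mu:2 Ld:2 B:1 rd:6 wr:2>
#2 MEM src=r2 dispatched  <A:0 Mu:2 Ld:1 B:1 rd:5 wr:1>
#3 MUL src=r6,r5 dispatched  <A:0 Mu:1 Ld:1 B:1 rd:3 wr:0>
#4 MEM src=r6 held:WR_PORT  <A:0 Mu:1 Ld:1 B:1 rd:3 wr:0>
#5 MUL src=r0,r0 held:WR_PORT  <A:0 Mu:1 Ld:1 B:1 rd:3 wr:0>

reason(slot 1) = FU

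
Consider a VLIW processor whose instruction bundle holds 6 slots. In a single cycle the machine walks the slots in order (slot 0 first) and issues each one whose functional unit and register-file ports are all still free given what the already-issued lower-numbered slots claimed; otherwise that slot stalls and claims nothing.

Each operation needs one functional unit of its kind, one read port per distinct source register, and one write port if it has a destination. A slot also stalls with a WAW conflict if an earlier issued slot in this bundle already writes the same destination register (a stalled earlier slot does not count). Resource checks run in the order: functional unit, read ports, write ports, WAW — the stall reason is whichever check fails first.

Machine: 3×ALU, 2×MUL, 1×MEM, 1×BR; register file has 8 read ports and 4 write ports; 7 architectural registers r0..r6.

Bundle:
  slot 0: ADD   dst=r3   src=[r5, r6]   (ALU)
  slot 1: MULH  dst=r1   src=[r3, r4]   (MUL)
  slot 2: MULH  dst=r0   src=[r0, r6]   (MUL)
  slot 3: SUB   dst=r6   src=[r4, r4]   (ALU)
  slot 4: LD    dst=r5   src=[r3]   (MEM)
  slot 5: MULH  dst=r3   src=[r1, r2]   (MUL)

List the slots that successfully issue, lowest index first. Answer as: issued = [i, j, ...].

#0 ALU src=r5,r6 dispatched  <A:2 Mu:2 Ld:1 B:1 rd:6 wr:3>
#1 MUL src=r3,r4 dispatched  <A:2 Mu:1 Ld:1 B:1 rd:4 wr:2>
#2 MUL src=r0,r6 dispatched  <A:2 Mu:0 Ld:1 B:1 rd:2 wr:1>
#3 ALU src=r4,r4 dispatched  <A:1 Mu:0 Ld:1 B:1 rd:1 wr:0>
#4 MEM src=r3 held:WR_PORT  <A:1 Mu:0 Ld:1 B:1 rd:1 wr:0>
#5 MUL src=r1,r2 held:FU  <A:1 Mu:0 Ld:1 B:1 rd:1 wr:0>

issued = [0, 1, 2, 3]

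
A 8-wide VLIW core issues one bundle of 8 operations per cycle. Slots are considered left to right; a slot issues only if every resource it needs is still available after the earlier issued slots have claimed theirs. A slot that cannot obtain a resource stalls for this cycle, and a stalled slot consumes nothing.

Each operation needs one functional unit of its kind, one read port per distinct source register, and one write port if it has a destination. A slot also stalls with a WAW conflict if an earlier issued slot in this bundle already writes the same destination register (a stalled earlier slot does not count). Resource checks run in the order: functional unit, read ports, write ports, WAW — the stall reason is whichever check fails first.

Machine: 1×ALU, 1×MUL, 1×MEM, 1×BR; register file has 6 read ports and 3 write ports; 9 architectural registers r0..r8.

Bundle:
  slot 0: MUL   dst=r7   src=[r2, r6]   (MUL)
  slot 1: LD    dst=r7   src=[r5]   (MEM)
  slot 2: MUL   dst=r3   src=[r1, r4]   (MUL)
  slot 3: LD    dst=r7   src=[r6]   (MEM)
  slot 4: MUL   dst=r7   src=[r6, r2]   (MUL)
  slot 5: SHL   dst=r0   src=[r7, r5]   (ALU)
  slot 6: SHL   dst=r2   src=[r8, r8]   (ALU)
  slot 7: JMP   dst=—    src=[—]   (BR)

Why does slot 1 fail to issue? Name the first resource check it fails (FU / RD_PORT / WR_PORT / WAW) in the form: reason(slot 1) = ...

reason(slot 1) = WAW

[0] MUL needs rd=2 wr=1: ok; after: ALU=1 MUL=0 MEM=1 BR=1, R=4, W=2
[1] MEM needs rd=1 wr=1: WAW; after: ALU=1 MUL=0 MEM=1 BR=1, R=4, W=2
[2] MUL needs rd=2 wr=1: FU; after: ALU=1 MUL=0 MEM=1 BR=1, R=4, W=2
[3] MEM needs rd=1 wr=1: WAW; after: ALU=1 MUL=0 MEM=1 BR=1, R=4, W=2
[4] MUL needs rd=2 wr=1: FU; after: ALU=1 MUL=0 MEM=1 BR=1, R=4, W=2
[5] ALU needs rd=2 wr=1: ok; after: ALU=0 MUL=0 MEM=1 BR=1, R=2, W=1
[6] ALU needs rd=1 wr=1: FU; after: ALU=0 MUL=0 MEM=1 BR=1, R=2, W=1
[7] BR needs rd=0 wr=0: ok; after: ALU=0 MUL=0 MEM=1 BR=0, R=2, W=1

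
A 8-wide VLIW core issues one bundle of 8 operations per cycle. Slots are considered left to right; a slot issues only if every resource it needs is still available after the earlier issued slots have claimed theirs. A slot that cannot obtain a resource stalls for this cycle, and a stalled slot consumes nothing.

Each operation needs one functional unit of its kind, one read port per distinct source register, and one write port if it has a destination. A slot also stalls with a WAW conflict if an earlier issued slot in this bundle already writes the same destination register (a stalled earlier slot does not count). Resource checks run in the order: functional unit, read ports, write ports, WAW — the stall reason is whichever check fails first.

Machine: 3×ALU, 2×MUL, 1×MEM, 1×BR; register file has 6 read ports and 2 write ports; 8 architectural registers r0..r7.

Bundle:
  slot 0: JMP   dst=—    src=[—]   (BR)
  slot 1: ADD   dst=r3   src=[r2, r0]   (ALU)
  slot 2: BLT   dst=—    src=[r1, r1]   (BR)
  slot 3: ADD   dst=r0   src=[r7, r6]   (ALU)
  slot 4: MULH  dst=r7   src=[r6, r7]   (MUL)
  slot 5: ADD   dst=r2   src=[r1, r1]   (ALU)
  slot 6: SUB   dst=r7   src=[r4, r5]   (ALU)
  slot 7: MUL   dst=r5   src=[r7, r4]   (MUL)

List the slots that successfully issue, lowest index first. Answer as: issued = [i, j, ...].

issued = [0, 1, 3]

#0 BR src=- dispatched  <A:3 Mu:2 Ld:1 B:0 rd:6 wr:2>
#1 ALU src=r2,r0 dispatched  <A:2 Mu:2 Ld:1 B:0 rd:4 wr:1>
#2 BR src=r1,r1 held:FU  <A:2 Mu:2 Ld:1 B:0 rd:4 wr:1>
#3 ALU src=r7,r6 dispatched  <A:1 Mu:2 Ld:1 B:0 rd:2 wr:0>
#4 MUL src=r6,r7 held:WR_PORT  <A:1 Mu:2 Ld:1 B:0 rd:2 wr:0>
#5 ALU src=r1,r1 held:WR_PORT  <A:1 Mu:2 Ld:1 B:0 rd:2 wr:0>
#6 ALU src=r4,r5 held:WR_PORT  <A:1 Mu:2 Ld:1 B:0 rd:2 wr:0>
#7 MUL src=r7,r4 held:WR_PORT  <A:1 Mu:2 Ld:1 B:0 rd:2 wr:0>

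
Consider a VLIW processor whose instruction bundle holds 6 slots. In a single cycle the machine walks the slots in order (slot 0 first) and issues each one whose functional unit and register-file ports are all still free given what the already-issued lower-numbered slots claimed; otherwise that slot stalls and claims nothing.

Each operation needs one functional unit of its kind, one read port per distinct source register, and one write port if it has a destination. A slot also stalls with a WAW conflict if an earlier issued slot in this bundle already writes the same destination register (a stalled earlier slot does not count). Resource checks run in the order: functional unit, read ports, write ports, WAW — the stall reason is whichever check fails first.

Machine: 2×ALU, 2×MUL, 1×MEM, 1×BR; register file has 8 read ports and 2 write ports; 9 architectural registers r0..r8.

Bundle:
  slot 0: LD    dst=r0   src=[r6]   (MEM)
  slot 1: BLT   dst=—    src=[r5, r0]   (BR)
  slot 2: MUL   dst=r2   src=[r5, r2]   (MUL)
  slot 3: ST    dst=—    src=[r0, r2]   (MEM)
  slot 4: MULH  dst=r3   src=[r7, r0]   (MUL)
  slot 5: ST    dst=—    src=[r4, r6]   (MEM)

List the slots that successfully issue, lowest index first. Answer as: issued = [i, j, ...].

(0) want 1×MEM +1rd +1wr — yes → AL2|MU2|ME0|BR1|rd7|wr1
(1) want 1×BR +2rd +0wr — yes → AL2|MU2|ME0|BR0|rd5|wr1
(2) want 1×MUL +2rd +1wr — yes → AL2|MU1|ME0|BR0|rd3|wr0
(3) want 1×MEM +2rd +0wr — FU → AL2|MU1|ME0|BR0|rd3|wr0
(4) want 1×MUL +2rd +1wr — WR_PORT → AL2|MU1|ME0|BR0|rd3|wr0
(5) want 1×MEM +2rd +0wr — FU → AL2|MU1|ME0|BR0|rd3|wr0

issued = [0, 1, 2]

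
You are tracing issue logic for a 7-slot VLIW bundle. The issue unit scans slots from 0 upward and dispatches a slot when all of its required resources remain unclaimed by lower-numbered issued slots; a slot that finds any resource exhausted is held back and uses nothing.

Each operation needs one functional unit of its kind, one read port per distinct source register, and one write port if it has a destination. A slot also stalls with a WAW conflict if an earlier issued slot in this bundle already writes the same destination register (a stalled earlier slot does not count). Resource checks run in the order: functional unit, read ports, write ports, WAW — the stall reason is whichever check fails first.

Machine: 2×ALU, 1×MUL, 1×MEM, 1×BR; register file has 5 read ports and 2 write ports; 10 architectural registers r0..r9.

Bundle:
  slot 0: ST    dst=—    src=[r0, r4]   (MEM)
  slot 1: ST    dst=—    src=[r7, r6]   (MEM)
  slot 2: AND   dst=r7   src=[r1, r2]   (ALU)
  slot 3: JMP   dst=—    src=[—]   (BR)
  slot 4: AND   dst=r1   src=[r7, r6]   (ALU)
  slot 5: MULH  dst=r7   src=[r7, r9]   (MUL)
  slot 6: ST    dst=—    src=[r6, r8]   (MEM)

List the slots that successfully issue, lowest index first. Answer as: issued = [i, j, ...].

issued = [0, 2, 3]

#0 MEM src=r0,r4 dispatched  <A:2 Mu:1 Ld:0 B:1 rd:3 wr:2>
#1 MEM src=r7,r6 held:FU  <A:2 Mu:1 Ld:0 B:1 rd:3 wr:2>
#2 ALU src=r1,r2 dispatched  <A:1 Mu:1 Ld:0 B:1 rd:1 wr:1>
#3 BR src=- dispatched  <A:1 Mu:1 Ld:0 B:0 rd:1 wr:1>
#4 ALU src=r7,r6 held:RD_PORT  <A:1 Mu:1 Ld:0 B:0 rd:1 wr:1>
#5 MUL src=r7,r9 held:RD_PORT  <A:1 Mu:1 Ld:0 B:0 rd:1 wr:1>
#6 MEM src=r6,r8 held:FU  <A:1 Mu:1 Ld:0 B:0 rd:1 wr:1>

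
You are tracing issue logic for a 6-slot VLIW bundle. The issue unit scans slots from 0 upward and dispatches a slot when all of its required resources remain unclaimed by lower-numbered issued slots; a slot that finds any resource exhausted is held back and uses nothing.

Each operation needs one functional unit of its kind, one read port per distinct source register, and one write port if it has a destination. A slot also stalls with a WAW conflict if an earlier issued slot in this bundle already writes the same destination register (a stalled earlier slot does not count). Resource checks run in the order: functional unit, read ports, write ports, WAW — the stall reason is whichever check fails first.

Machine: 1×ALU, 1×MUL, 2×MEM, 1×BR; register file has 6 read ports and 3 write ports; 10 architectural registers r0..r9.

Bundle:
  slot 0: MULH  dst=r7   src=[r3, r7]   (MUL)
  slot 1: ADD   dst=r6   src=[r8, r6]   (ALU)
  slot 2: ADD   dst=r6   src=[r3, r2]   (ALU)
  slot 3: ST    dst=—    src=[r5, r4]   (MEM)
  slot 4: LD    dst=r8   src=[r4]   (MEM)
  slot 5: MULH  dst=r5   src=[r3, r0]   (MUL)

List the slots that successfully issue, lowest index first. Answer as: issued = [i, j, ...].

slot 0 (MUL): ISSUE — free A1,Mu0,Ld2,B1 rp4 wp2
slot 1 (ALU): ISSUE — free A0,Mu0,Ld2,B1 rp2 wp1
slot 2 (ALU): stall FU — free A0,Mu0,Ld2,B1 rp2 wp1
slot 3 (MEM): ISSUE — free A0,Mu0,Ld1,B1 rp0 wp1
slot 4 (MEM): stall RD_PORT — free A0,Mu0,Ld1,B1 rp0 wp1
slot 5 (MUL): stall FU — free A0,Mu0,Ld1,B1 rp0 wp1

issued = [0, 1, 3]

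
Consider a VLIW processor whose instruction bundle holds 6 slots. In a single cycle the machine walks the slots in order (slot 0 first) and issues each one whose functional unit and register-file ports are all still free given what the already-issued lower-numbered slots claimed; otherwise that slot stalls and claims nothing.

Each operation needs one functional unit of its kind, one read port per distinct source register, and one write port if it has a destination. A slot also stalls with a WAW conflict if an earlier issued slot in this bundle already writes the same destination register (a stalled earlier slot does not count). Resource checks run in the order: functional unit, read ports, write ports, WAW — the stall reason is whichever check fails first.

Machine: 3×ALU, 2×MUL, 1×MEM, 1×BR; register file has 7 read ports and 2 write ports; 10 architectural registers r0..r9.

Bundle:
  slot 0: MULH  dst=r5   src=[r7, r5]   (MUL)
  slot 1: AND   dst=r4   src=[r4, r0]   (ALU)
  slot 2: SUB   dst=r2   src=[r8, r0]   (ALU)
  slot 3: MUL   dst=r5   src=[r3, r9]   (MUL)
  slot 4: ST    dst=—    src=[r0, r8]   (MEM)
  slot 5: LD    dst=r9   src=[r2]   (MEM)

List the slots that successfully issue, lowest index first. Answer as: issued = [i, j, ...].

issued = [0, 1, 4]

(0) want 1×MUL +2rd +1wr — yes → AL3|MU1|ME1|BR1|rd5|wr1
(1) want 1×ALU +2rd +1wr — yes → AL2|MU1|ME1|BR1|rd3|wr0
(2) want 1×ALU +2rd +1wr — WR_PORT → AL2|MU1|ME1|BR1|rd3|wr0
(3) want 1×MUL +2rd +1wr — WR_PORT → AL2|MU1|ME1|BR1|rd3|wr0
(4) want 1×MEM +2rd +0wr — yes → AL2|MU1|ME0|BR1|rd1|wr0
(5) want 1×MEM +1rd +1wr — FU → AL2|MU1|ME0|BR1|rd1|wr0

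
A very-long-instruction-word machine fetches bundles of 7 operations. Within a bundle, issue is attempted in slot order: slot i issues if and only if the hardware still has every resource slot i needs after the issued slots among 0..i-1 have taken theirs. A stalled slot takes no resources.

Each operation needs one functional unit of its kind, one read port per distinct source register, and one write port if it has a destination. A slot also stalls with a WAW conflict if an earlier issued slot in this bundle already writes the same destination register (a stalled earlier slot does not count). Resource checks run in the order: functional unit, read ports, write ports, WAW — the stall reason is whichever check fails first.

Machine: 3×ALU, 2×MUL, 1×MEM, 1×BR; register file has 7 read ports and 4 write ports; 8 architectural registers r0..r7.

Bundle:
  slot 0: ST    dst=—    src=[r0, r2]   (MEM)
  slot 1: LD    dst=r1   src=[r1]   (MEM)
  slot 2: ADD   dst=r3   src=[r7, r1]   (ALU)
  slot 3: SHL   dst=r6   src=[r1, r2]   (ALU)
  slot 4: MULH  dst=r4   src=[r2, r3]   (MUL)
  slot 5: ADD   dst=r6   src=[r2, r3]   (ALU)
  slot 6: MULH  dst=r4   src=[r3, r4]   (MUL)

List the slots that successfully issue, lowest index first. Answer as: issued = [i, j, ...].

issued = [0, 2, 3]

[0] MEM needs rd=2 wr=0: ok; after: ALU=3 MUL=2 MEM=0 BR=1, R=5, W=4
[1] MEM needs rd=1 wr=1: FU; after: ALU=3 MUL=2 MEM=0 BR=1, R=5, W=4
[2] ALU needs rd=2 wr=1: ok; after: ALU=2 MUL=2 MEM=0 BR=1, R=3, W=3
[3] ALU needs rd=2 wr=1: ok; after: ALU=1 MUL=2 MEM=0 BR=1, R=1, W=2
[4] MUL needs rd=2 wr=1: RD_PORT; after: ALU=1 MUL=2 MEM=0 BR=1, R=1, W=2
[5] ALU needs rd=2 wr=1: RD_PORT; after: ALU=1 MUL=2 MEM=0 BR=1, R=1, W=2
[6] MUL needs rd=2 wr=1: RD_PORT; after: ALU=1 MUL=2 MEM=0 BR=1, R=1, W=2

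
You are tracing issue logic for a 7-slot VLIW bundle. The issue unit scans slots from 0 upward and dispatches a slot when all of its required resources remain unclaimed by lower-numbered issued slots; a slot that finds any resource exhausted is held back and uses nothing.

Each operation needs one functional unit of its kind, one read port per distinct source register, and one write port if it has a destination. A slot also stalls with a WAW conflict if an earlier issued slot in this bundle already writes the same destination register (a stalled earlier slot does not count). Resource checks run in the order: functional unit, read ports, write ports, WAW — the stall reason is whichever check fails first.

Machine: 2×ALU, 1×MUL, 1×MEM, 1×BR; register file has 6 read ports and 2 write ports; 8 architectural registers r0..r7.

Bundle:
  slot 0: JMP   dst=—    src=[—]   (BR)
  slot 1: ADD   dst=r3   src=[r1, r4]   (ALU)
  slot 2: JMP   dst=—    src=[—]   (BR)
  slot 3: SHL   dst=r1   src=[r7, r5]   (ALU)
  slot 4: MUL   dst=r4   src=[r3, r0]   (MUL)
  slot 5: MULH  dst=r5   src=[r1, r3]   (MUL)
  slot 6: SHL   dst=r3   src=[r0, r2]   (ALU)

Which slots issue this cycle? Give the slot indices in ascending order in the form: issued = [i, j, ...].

issued = [0, 1, 3]

slot 0 (BR): ISSUE — free A2,Mu1,Ld1,B0 rp6 wp2
slot 1 (ALU): ISSUE — free A1,Mu1,Ld1,B0 rp4 wp1
slot 2 (BR): stall FU — free A1,Mu1,Ld1,B0 rp4 wp1
slot 3 (ALU): ISSUE — free A0,Mu1,Ld1,B0 rp2 wp0
slot 4 (MUL): stall WR_PORT — free A0,Mu1,Ld1,B0 rp2 wp0
slot 5 (MUL): stall WR_PORT — free A0,Mu1,Ld1,B0 rp2 wp0
slot 6 (ALU): stall FU — free A0,Mu1,Ld1,B0 rp2 wp0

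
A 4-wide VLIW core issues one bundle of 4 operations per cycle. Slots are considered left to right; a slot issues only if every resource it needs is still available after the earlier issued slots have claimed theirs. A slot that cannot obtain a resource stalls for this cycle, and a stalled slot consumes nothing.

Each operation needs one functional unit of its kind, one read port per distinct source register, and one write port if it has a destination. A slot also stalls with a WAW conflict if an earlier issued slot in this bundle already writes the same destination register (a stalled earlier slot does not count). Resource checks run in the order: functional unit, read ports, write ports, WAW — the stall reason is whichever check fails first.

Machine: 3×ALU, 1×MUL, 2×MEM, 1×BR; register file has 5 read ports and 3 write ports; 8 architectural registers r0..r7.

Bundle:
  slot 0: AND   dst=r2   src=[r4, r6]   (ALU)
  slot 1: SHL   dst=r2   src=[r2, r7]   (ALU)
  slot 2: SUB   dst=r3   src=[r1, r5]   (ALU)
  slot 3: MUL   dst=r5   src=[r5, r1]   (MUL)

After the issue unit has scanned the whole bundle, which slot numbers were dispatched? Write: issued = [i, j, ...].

issued = [0, 2]

[0] ALU needs rd=2 wr=1: ok; after: ALU=2 MUL=1 MEM=2 BR=1, R=3, W=2
[1] ALU needs rd=2 wr=1: WAW; after: ALU=2 MUL=1 MEM=2 BR=1, R=3, W=2
[2] ALU needs rd=2 wr=1: ok; after: ALU=1 MUL=1 MEM=2 BR=1, R=1, W=1
[3] MUL needs rd=2 wr=1: RD_PORT; after: ALU=1 MUL=1 MEM=2 BR=1, R=1, W=1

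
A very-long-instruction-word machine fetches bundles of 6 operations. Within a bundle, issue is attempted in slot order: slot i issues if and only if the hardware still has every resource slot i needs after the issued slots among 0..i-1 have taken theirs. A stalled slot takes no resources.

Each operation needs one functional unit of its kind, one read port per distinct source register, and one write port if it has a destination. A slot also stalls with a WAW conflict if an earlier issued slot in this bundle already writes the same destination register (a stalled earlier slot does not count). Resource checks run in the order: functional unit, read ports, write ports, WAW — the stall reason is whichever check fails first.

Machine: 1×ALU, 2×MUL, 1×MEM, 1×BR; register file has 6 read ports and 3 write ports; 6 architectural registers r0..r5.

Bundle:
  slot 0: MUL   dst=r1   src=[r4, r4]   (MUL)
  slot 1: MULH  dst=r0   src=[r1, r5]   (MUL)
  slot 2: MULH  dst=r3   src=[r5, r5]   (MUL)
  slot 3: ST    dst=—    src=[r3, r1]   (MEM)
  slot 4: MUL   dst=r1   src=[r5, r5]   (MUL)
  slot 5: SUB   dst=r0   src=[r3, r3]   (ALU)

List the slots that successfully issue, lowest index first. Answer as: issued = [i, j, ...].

[0] MUL needs rd=1 wr=1: ok; after: ALU=1 MUL=1 MEM=1 BR=1, R=5, W=2
[1] MUL needs rd=2 wr=1: ok; after: ALU=1 MUL=0 MEM=1 BR=1, R=3, W=1
[2] MUL needs rd=1 wr=1: FU; after: ALU=1 MUL=0 MEM=1 BR=1, R=3, W=1
[3] MEM needs rd=2 wr=0: ok; after: ALU=1 MUL=0 MEM=0 BR=1, R=1, W=1
[4] MUL needs rd=1 wr=1: FU; after: ALU=1 MUL=0 MEM=0 BR=1, R=1, W=1
[5] ALU needs rd=1 wr=1: WAW; after: ALU=1 MUL=0 MEM=0 BR=1, R=1, W=1

issued = [0, 1, 3]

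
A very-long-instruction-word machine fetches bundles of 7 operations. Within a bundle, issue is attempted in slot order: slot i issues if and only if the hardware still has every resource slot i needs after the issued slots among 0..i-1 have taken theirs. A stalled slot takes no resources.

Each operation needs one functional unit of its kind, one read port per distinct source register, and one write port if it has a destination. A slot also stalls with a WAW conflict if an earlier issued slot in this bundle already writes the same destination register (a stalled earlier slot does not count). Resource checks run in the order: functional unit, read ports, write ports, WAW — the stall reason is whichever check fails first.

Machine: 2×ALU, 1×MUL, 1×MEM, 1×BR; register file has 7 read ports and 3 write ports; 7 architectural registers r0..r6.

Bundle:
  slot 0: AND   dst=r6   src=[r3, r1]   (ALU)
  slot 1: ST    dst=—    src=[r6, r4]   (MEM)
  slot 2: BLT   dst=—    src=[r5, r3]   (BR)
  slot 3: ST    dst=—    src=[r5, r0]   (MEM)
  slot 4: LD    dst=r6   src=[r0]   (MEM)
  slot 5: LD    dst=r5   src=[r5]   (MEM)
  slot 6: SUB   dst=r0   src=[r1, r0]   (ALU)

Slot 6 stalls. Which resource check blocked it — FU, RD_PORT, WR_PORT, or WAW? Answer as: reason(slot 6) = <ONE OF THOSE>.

reason(slot 6) = RD_PORT

(0) want 1×ALU +2rd +1wr — yes → AL1|MU1|ME1|BR1|rd5|wr2
(1) want 1×MEM +2rd +0wr — yes → AL1|MU1|ME0|BR1|rd3|wr2
(2) want 1×BR +2rd +0wr — yes → AL1|MU1|ME0|BR0|rd1|wr2
(3) want 1×MEM +2rd +0wr — FU → AL1|MU1|ME0|BR0|rd1|wr2
(4) want 1×MEM +1rd +1wr — FU → AL1|MU1|ME0|BR0|rd1|wr2
(5) want 1×MEM +1rd +1wr — FU → AL1|MU1|ME0|BR0|rd1|wr2
(6) want 1×ALU +2rd +1wr — RD_PORT → AL1|MU1|ME0|BR0|rd1|wr2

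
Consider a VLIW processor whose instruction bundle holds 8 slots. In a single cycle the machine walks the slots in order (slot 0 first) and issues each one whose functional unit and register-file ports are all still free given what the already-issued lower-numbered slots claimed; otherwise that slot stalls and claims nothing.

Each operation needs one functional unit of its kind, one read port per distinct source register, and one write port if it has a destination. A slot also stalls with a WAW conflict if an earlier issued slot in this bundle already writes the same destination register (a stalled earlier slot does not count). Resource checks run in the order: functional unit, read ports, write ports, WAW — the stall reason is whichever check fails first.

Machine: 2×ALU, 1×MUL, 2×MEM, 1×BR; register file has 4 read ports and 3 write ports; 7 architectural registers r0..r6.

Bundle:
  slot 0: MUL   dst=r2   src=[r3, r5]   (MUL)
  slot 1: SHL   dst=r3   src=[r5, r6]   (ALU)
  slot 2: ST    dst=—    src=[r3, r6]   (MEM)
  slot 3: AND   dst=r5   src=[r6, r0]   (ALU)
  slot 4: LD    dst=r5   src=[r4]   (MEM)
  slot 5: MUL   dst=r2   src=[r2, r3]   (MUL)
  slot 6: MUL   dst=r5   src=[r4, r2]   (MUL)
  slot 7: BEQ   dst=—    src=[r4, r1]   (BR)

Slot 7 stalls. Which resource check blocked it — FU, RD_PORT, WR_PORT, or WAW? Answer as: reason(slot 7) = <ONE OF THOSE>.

[0] MUL needs rd=2 wr=1: ok; after: ALU=2 MUL=0 MEM=2 BR=1, R=2, W=2
[1] ALU needs rd=2 wr=1: ok; after: ALU=1 MUL=0 MEM=2 BR=1, R=0, W=1
[2] MEM needs rd=2 wr=0: RD_PORT; after: ALU=1 MUL=0 MEM=2 BR=1, R=0, W=1
[3] ALU needs rd=2 wr=1: RD_PORT; after: ALU=1 MUL=0 MEM=2 BR=1, R=0, W=1
[4] MEM needs rd=1 wr=1: RD_PORT; after: ALU=1 MUL=0 MEM=2 BR=1, R=0, W=1
[5] MUL needs rd=2 wr=1: FU; after: ALU=1 MUL=0 MEM=2 BR=1, R=0, W=1
[6] MUL needs rd=2 wr=1: FU; after: ALU=1 MUL=0 MEM=2 BR=1, R=0, W=1
[7] BR needs rd=2 wr=0: RD_PORT; after: ALU=1 MUL=0 MEM=2 BR=1, R=0, W=1

reason(slot 7) = RD_PORT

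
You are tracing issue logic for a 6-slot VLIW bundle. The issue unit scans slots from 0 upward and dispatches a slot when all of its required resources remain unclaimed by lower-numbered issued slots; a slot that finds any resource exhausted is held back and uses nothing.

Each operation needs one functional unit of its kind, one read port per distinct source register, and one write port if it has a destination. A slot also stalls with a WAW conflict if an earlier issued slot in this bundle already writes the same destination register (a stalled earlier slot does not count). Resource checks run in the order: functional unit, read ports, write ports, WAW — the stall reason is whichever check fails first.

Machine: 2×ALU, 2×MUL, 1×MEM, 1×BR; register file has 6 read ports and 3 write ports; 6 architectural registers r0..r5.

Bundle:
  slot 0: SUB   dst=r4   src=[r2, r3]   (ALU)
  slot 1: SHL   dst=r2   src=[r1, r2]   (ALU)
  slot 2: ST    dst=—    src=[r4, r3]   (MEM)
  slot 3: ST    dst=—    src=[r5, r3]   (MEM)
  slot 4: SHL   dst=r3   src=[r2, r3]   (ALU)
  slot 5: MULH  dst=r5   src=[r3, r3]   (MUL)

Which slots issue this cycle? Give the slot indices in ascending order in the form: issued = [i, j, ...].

issued = [0, 1, 2]

#0 ALU src=r2,r3 dispatched  <A:1 Mu:2 Ld:1 B:1 rd:4 wr:2>
#1 ALU src=r1,r2 dispatched  <A:0 Mu:2 Ld:1 B:1 rd:2 wr:1>
#2 MEM src=r4,r3 dispatched  <A:0 Mu:2 Ld:0 B:1 rd:0 wr:1>
#3 MEM src=r5,r3 held:FU  <A:0 Mu:2 Ld:0 B:1 rd:0 wr:1>
#4 ALU src=r2,r3 held:FU  <A:0 Mu:2 Ld:0 B:1 rd:0 wr:1>
#5 MUL src=r3,r3 held:RD_PORT  <A:0 Mu:2 Ld:0 B:1 rd:0 wr:1>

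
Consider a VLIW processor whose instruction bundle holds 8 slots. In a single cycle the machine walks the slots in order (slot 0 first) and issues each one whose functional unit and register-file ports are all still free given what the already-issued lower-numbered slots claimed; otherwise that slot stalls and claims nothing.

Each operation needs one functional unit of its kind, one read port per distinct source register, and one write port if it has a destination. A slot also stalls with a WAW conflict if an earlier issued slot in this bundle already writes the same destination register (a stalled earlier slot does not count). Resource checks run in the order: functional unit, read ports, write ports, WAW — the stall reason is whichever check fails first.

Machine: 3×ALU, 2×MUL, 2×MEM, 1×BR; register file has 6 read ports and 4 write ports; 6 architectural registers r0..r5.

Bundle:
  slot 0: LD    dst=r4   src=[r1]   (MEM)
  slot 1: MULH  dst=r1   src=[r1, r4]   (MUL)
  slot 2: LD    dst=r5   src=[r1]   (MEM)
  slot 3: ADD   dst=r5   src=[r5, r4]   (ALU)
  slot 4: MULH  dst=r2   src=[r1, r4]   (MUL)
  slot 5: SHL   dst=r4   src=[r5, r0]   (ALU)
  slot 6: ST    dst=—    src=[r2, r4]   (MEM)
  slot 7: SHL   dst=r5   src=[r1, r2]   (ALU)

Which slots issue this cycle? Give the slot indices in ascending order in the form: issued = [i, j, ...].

  0. MEM→r4 ⇒ go  {3A/2Mu/1Ld/1B | 5r 3w}
  1. MUL→r1 ⇒ go  {3A/1Mu/1Ld/1B | 3r 2w}
  2. MEM→r5 ⇒ go  {3A/1Mu/0Ld/1B | 2r 1w}
  3. ALU→r5 ⇒ no(WAW)  {3A/1Mu/0Ld/1B | 2r 1w}
  4. MUL→r2 ⇒ go  {3A/0Mu/0Ld/1B | 0r 0w}
  5. ALU→r4 ⇒ no(RD_PORT)  {3A/0Mu/0Ld/1B | 0r 0w}
  6. MEM ⇒ no(FU)  {3A/0Mu/0Ld/1B | 0r 0w}
  7. ALU→r5 ⇒ no(RD_PORT)  {3A/0Mu/0Ld/1B | 0r 0w}

issued = [0, 1, 2, 4]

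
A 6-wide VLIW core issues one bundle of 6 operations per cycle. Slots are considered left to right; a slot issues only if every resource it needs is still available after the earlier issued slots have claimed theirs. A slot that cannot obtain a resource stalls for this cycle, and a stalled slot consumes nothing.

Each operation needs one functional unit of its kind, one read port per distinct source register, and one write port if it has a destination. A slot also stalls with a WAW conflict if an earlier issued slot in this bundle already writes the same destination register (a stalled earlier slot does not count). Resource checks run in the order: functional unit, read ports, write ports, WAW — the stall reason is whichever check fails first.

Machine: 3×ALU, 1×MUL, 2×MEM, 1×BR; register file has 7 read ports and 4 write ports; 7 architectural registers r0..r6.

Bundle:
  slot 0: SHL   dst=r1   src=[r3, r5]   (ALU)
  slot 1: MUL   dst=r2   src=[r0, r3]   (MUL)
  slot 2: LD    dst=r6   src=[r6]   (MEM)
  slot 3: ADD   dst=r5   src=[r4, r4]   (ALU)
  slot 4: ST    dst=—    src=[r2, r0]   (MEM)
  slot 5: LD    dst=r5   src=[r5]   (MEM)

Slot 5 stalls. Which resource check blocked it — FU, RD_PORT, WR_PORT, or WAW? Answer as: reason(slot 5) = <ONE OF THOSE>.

[0] ALU needs rd=2 wr=1: ok; after: ALU=2 MUL=1 MEM=2 BR=1, R=5, W=3
[1] MUL needs rd=2 wr=1: ok; after: ALU=2 MUL=0 MEM=2 BR=1, R=3, W=2
[2] MEM needs rd=1 wr=1: ok; after: ALU=2 MUL=0 MEM=1 BR=1, R=2, W=1
[3] ALU needs rd=1 wr=1: ok; after: ALU=1 MUL=0 MEM=1 BR=1, R=1, W=0
[4] MEM needs rd=2 wr=0: RD_PORT; after: ALU=1 MUL=0 MEM=1 BR=1, R=1, W=0
[5] MEM needs rd=1 wr=1: WR_PORT; after: ALU=1 MUL=0 MEM=1 BR=1, R=1, W=0

reason(slot 5) = WR_PORT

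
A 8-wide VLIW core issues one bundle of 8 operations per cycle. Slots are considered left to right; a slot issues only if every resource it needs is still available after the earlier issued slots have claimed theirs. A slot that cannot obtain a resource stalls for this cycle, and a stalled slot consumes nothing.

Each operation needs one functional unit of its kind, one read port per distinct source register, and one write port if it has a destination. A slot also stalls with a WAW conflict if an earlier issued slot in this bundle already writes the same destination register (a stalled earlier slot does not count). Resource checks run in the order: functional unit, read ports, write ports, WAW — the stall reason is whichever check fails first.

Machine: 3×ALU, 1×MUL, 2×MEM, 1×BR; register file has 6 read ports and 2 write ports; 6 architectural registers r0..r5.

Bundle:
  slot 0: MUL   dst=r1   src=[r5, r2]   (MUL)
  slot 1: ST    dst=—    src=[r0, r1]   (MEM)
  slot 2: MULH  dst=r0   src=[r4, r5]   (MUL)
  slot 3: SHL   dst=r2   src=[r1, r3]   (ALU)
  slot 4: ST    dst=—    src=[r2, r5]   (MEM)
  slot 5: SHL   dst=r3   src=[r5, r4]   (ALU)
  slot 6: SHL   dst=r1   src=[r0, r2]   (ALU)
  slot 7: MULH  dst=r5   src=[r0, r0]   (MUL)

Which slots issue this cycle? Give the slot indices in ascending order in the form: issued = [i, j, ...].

  0. MUL→r1 ⇒ go  {3A/0Mu/2Ld/1B | 4r 1w}
  1. MEM ⇒ go  {3A/0Mu/1Ld/1B | 2r 1w}
  2. MUL→r0 ⇒ no(FU)  {3A/0Mu/1Ld/1B | 2r 1w}
  3. ALU→r2 ⇒ go  {2A/0Mu/1Ld/1B | 0r 0w}
  4. MEM ⇒ no(RD_PORT)  {2A/0Mu/1Ld/1B | 0r 0w}
  5. ALU→r3 ⇒ no(RD_PORT)  {2A/0Mu/1Ld/1B | 0r 0w}
  6. ALU→r1 ⇒ no(RD_PORT)  {2A/0Mu/1Ld/1B | 0r 0w}
  7. MUL→r5 ⇒ no(FU)  {2A/0Mu/1Ld/1B | 0r 0w}

issued = [0, 1, 3]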